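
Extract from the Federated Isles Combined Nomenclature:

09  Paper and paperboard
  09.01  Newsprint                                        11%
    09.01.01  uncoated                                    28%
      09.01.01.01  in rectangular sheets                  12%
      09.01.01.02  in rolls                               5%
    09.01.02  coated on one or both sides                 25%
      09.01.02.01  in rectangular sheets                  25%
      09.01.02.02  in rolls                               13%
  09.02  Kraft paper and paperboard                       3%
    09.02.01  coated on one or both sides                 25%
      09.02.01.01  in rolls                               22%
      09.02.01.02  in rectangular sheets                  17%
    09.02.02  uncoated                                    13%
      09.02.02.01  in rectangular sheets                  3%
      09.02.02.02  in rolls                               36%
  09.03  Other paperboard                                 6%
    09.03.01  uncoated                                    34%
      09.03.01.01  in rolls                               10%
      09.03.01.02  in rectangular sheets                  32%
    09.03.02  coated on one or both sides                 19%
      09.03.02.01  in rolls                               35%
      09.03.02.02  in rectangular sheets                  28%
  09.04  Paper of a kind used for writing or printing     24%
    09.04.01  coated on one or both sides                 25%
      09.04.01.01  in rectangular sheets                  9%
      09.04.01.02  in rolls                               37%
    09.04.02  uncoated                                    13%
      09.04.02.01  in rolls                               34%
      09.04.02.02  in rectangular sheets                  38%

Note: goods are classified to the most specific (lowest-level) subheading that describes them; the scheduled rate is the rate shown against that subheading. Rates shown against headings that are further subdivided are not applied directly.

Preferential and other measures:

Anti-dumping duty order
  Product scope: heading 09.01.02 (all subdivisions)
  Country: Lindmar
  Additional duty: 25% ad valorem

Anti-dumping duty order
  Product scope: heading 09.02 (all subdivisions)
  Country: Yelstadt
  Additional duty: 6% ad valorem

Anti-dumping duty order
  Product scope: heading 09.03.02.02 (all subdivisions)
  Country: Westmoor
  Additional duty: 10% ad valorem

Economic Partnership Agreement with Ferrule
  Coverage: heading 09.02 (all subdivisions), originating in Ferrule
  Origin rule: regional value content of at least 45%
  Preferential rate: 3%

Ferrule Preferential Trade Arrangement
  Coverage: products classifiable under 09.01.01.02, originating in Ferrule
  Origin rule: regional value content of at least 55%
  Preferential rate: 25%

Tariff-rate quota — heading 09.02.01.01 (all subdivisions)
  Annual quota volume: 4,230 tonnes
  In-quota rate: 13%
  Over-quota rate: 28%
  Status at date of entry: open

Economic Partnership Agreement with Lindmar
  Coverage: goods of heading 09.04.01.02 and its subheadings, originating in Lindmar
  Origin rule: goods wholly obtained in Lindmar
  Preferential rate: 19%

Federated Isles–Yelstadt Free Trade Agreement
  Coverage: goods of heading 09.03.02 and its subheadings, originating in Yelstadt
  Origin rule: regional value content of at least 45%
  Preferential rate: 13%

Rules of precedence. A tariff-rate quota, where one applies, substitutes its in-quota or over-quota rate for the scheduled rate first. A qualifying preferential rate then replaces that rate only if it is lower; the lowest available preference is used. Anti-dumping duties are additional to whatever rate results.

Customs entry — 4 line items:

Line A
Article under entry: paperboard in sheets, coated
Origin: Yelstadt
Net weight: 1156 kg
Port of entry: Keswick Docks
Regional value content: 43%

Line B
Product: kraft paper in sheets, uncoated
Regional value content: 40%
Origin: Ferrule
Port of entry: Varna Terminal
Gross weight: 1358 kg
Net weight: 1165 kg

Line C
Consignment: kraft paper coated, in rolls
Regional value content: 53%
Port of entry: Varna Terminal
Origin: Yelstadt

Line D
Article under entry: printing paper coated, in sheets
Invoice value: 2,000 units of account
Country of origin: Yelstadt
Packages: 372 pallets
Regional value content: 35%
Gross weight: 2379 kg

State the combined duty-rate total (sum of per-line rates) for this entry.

Line A: paperboard → 09.03; coated → 09.03.02; in sheets → 09.03.02.02. Scheduled 28%. Yelstadt agreement on 09.03.02: RVC < 45%. → 28%.
Line B: kraft paper → 09.02; uncoated → 09.02.02; in sheets → 09.02.02.01. Scheduled 3%. Ferrule agreement on 09.02: RVC < 45%; Ferrule agreement on 09.01.01.02: 09.02.02.01 not covered. → 3%.
Line C: kraft paper → 09.02; coated → 09.02.01; in rolls → 09.02.01.01. Scheduled 22%. quota on 09.02.01.01 open → in-quota 13%; Yelstadt agreement on 09.03.02: 09.02.01.01 not covered; anti-dumping (Yelstadt, 09.02): +6%; total 13% + 6% = 19%. → 19%.
Line D: printing paper → 09.04; coated → 09.04.01; in sheets → 09.04.01.01. Scheduled 9%. Yelstadt agreement on 09.03.02: 09.04.01.01 not covered. → 9%.
Sum: 28% + 3% + 19% + 9% = 59%.

59%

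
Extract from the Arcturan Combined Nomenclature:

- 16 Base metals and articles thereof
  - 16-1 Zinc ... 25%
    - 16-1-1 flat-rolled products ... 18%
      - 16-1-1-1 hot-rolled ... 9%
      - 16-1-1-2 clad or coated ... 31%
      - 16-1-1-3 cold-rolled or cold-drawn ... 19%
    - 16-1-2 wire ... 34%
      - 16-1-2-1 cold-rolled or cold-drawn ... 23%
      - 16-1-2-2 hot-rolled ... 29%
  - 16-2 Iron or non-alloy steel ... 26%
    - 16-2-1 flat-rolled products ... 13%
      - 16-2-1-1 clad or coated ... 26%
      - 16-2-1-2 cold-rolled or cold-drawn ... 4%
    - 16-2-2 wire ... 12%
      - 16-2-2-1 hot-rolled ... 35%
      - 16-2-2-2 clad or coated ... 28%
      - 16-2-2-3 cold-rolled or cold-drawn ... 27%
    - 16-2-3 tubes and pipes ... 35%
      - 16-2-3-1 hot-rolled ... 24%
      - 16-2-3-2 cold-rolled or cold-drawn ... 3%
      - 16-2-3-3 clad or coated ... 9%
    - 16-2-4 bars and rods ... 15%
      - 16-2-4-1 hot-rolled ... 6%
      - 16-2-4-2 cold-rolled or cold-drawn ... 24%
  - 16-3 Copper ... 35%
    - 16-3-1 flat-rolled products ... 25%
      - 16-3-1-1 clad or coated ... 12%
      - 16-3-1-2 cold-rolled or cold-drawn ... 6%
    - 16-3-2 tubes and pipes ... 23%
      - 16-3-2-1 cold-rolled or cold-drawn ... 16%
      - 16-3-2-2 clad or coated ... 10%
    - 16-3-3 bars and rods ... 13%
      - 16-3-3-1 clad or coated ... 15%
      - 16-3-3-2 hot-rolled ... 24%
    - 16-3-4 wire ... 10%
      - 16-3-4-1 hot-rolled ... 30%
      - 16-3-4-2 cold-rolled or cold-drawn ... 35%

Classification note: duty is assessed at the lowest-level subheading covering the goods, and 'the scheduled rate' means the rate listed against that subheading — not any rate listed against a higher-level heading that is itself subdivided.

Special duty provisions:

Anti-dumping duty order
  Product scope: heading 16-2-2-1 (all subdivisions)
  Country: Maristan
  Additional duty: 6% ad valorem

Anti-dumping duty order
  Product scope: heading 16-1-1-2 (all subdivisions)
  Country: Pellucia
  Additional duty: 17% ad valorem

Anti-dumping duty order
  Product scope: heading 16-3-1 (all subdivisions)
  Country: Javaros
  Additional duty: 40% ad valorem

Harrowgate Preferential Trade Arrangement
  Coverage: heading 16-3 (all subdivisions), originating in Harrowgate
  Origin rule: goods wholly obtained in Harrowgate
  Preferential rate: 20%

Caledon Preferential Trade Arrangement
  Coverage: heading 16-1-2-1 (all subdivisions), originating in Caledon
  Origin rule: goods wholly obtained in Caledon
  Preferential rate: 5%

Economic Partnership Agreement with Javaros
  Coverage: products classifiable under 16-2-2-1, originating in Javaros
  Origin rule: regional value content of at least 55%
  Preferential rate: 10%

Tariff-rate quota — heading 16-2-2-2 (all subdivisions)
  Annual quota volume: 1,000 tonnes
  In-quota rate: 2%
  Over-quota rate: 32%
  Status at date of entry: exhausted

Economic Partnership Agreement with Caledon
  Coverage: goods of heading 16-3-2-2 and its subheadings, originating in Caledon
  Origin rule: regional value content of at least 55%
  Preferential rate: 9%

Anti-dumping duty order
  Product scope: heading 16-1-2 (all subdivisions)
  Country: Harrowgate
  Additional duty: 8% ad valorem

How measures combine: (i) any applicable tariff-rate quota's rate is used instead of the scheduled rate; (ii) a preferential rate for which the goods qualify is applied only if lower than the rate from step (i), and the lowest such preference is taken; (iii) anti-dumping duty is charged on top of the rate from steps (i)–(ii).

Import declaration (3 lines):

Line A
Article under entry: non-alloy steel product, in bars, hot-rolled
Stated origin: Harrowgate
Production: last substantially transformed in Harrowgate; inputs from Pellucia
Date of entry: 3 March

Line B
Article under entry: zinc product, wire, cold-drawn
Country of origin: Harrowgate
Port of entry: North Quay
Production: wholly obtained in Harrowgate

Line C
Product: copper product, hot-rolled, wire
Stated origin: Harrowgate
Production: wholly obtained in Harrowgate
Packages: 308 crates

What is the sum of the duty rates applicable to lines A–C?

Line A: non-alloy steel → 16-2; in bars → 16-2-4; hot-rolled → 16-2-4-1. Scheduled 6%. Harrowgate agreement on 16-3: 16-2-4-1 not covered. → 6%.
Line B: zinc → 16-1; wire → 16-1-2; cold-drawn → 16-1-2-1. Scheduled 23%. Harrowgate agreement on 16-3: 16-1-2-1 not covered; anti-dumping (Harrowgate, 16-1-2): +8%; total 23% + 8% = 31%. → 31%.
Line C: copper → 16-3; wire → 16-3-4; hot-rolled → 16-3-4-1. Scheduled 30%. Harrowgate agreement on 16-3: wholly obtained → 20% available; preferential 20%. → 20%.
Sum: 6% + 31% + 20% = 57%.

57%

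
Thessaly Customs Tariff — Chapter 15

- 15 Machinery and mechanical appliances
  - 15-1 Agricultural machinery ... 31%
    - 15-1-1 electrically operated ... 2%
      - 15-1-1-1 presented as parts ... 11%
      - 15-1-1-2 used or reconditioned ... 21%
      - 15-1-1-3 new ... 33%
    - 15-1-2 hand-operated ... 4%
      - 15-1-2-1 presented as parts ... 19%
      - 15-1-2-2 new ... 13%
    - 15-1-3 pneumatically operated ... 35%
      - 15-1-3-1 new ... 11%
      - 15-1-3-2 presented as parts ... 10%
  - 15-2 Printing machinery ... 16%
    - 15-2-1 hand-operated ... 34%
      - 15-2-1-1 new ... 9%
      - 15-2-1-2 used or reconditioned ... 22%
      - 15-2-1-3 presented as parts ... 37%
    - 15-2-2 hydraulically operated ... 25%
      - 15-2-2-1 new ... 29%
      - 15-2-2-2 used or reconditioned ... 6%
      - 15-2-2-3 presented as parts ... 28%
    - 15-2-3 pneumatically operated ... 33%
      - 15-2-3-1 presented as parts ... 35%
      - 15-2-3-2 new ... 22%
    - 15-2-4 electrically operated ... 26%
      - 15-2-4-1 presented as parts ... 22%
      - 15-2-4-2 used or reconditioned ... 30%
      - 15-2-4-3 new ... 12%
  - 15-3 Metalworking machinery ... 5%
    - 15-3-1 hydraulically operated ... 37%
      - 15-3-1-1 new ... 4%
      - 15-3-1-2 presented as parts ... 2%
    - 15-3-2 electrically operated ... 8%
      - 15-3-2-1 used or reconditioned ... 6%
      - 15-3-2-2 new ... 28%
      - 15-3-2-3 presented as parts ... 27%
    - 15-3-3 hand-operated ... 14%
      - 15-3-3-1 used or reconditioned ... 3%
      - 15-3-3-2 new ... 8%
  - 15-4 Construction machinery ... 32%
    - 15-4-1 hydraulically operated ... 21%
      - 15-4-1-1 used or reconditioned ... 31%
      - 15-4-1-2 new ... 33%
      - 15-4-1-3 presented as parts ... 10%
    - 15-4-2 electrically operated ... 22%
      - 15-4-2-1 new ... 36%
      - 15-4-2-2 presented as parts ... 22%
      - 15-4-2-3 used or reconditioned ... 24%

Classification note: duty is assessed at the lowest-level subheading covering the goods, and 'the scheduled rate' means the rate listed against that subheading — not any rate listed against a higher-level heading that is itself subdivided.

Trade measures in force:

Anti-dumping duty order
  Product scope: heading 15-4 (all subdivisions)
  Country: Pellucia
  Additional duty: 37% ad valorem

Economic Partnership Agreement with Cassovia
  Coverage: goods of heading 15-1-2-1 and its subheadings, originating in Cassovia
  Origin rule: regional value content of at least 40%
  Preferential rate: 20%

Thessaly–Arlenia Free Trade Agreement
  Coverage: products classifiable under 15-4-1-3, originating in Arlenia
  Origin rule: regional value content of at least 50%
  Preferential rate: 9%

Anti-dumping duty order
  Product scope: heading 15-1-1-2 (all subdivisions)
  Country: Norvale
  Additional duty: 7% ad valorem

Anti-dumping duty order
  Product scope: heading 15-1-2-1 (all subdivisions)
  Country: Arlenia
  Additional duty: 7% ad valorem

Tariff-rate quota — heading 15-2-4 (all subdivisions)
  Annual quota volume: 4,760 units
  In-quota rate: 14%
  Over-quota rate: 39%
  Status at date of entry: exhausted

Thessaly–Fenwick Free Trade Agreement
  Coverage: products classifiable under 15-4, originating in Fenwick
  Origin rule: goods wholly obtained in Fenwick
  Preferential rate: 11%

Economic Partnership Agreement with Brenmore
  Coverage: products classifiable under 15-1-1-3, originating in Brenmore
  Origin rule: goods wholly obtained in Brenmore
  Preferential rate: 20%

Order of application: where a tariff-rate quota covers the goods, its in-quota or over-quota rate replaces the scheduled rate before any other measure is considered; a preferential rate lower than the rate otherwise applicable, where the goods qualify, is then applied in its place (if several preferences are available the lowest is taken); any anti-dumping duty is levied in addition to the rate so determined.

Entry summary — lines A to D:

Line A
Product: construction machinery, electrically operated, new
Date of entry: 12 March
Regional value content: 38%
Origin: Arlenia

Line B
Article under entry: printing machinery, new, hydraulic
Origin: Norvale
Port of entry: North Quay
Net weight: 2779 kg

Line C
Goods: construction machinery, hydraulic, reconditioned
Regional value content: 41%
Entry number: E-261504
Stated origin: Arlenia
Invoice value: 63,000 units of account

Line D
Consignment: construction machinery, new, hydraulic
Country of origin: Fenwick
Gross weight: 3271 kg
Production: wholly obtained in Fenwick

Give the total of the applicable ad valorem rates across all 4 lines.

Line A: construction → 15-4; electrically operated → 15-4-2; new → 15-4-2-1. Scheduled 36%. Arlenia agreement on 15-4-1-3: 15-4-2-1 not covered. → 36%.
Line B: printing → 15-2; hydraulic → 15-2-2; new → 15-2-2-1. Scheduled 29%. No special measure applies. → 29%.
Line C: construction → 15-4; hydraulic → 15-4-1; reconditioned → 15-4-1-1. Scheduled 31%. Arlenia agreement on 15-4-1-3: 15-4-1-1 not covered. → 31%.
Line D: construction → 15-4; hydraulic → 15-4-1; new → 15-4-1-2. Scheduled 33%. Fenwick agreement on 15-4: wholly obtained → 11% available; preferential 11%. → 11%.
Sum: 36% + 29% + 31% + 11% = 107%.

107%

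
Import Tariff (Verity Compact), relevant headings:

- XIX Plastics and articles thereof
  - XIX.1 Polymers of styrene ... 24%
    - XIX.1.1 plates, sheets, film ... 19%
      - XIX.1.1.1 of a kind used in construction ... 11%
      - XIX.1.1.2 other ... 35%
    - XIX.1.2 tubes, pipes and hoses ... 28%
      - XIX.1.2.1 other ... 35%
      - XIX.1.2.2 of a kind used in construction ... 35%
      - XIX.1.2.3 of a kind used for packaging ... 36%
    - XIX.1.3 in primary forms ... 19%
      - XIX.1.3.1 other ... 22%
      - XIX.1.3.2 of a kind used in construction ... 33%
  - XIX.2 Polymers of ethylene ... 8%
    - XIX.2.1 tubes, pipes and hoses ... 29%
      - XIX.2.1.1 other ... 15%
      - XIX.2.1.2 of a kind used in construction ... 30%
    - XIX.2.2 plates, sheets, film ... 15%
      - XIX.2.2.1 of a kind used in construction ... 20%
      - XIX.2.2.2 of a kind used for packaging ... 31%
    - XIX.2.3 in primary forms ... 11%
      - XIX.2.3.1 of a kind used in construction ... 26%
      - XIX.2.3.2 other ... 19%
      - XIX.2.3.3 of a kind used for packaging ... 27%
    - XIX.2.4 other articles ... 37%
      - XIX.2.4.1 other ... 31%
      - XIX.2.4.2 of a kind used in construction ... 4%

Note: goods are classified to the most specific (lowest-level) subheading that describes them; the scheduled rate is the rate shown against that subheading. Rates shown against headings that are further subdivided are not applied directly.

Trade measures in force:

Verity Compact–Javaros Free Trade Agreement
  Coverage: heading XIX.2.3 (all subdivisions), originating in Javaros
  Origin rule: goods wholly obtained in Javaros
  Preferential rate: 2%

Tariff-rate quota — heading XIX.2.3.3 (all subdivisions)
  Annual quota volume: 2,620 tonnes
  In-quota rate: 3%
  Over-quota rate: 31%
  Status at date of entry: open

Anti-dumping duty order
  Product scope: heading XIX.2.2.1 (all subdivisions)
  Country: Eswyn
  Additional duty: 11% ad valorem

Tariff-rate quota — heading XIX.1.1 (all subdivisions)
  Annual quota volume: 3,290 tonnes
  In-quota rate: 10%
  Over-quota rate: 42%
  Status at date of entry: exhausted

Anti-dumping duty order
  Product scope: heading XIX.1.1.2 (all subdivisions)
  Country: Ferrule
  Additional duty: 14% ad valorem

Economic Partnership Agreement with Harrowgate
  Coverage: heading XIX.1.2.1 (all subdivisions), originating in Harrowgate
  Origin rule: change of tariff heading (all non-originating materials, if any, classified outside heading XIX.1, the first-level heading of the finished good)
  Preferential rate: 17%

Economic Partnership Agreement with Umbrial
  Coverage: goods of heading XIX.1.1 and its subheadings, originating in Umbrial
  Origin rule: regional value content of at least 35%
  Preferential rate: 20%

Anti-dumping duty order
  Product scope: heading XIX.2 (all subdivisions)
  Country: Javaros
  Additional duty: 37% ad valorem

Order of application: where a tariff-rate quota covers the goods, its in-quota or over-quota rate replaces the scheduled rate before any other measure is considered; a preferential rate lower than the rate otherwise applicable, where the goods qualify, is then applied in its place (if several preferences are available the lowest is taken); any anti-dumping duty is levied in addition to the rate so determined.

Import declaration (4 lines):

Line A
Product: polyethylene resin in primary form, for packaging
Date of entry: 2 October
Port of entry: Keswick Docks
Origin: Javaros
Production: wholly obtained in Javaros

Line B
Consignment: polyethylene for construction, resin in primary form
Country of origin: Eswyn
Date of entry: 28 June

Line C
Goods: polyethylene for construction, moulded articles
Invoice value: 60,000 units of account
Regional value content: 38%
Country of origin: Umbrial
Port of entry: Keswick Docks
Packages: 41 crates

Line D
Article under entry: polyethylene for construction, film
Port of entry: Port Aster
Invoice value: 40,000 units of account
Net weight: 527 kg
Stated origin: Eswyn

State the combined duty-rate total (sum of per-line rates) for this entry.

Line A: polyethylene → XIX.2; resin in primary form → XIX.2.3; for packaging → XIX.2.3.3. Scheduled 27%. quota on XIX.2.3.3 open → in-quota 3%; Javaros agreement on XIX.2.3: wholly obtained → 2% available; preferential 2%; anti-dumping (Javaros, XIX.2): +37%; total 2% + 37% = 39%. → 39%.
Line B: polyethylene → XIX.2; resin in primary form → XIX.2.3; for construction → XIX.2.3.1. Scheduled 26%. No special measure applies. → 26%.
Line C: polyethylene → XIX.2; moulded articles → XIX.2.4; for construction → XIX.2.4.2. Scheduled 4%. Umbrial agreement on XIX.1.1: XIX.2.4.2 not covered. → 4%.
Line D: polyethylene → XIX.2; film → XIX.2.2; for construction → XIX.2.2.1. Scheduled 20%. anti-dumping (Eswyn, XIX.2.2.1): +11%; total 20% + 11% = 31%. → 31%.
Sum: 39% + 26% + 4% + 31% = 100%.

100%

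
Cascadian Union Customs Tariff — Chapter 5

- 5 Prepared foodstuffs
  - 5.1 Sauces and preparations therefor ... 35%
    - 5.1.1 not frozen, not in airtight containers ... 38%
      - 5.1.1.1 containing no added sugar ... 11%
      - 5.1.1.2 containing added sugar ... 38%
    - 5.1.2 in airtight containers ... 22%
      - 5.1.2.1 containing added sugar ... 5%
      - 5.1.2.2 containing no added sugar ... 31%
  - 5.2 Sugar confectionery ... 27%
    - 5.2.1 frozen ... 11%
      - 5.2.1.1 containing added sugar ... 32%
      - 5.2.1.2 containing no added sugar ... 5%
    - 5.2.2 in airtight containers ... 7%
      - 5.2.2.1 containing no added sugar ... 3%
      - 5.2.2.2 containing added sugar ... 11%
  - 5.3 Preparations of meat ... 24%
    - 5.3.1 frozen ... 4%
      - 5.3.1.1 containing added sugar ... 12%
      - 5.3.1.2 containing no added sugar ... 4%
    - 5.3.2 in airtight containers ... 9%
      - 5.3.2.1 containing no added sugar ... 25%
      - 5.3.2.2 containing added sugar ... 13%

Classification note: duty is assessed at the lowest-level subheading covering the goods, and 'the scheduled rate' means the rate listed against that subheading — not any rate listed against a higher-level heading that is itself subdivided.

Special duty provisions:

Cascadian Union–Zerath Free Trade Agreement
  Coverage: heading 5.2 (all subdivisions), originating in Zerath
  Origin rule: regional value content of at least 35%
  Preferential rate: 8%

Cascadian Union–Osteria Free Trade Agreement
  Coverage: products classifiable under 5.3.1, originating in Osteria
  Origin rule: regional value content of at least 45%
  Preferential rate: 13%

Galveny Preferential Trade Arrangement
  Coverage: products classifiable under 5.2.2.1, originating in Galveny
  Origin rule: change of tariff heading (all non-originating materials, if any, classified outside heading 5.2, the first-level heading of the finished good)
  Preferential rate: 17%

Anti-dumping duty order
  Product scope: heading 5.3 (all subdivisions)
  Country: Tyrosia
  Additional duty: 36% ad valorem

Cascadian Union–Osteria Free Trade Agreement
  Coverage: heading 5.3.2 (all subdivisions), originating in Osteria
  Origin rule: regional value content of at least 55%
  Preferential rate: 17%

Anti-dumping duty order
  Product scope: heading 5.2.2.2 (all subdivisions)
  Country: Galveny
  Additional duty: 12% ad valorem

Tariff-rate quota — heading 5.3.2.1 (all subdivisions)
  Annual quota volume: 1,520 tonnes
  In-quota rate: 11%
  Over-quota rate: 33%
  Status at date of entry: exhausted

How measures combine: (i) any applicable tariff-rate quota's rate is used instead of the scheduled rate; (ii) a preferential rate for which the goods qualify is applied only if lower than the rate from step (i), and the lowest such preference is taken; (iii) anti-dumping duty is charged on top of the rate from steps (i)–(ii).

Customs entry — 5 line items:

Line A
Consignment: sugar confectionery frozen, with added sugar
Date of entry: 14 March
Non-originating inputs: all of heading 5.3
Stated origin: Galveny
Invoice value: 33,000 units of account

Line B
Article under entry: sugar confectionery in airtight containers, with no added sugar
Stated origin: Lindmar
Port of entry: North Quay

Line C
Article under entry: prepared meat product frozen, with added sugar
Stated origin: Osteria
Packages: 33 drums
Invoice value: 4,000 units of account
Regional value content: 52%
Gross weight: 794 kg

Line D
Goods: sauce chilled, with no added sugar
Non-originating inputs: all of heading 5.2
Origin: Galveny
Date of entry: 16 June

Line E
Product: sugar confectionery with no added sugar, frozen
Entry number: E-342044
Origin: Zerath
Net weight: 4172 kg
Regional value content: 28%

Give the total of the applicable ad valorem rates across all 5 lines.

Line A: sugar confectionery → 5.2; frozen → 5.2.1; with added sugar → 5.2.1.1. Scheduled 32%. Galveny agreement on 5.2.2.1: 5.2.1.1 not covered. → 32%.
Line B: sugar confectionery → 5.2; in airtight containers → 5.2.2; with no added sugar → 5.2.2.1. Scheduled 3%. No special measure applies. → 3%.
Line C: prepared meat product → 5.3; frozen → 5.3.1; with added sugar → 5.3.1.1. Scheduled 12%. Osteria agreement on 5.3.1: RVC ≥ 45% → 13% available; Osteria agreement on 5.3.2: 5.3.1.1 not covered; preference 13% not lower than 12% → no reduction. → 12%.
Line D: sauce → 5.1; chilled → 5.1.1; with no added sugar → 5.1.1.1. Scheduled 11%. Galveny agreement on 5.2.2.1: 5.1.1.1 not covered. → 11%.
Line E: sugar confectionery → 5.2; frozen → 5.2.1; with no added sugar → 5.2.1.2. Scheduled 5%. Zerath agreement on 5.2: RVC < 35%. → 5%.
Sum: 32% + 3% + 12% + 11% + 5% = 63%.

63%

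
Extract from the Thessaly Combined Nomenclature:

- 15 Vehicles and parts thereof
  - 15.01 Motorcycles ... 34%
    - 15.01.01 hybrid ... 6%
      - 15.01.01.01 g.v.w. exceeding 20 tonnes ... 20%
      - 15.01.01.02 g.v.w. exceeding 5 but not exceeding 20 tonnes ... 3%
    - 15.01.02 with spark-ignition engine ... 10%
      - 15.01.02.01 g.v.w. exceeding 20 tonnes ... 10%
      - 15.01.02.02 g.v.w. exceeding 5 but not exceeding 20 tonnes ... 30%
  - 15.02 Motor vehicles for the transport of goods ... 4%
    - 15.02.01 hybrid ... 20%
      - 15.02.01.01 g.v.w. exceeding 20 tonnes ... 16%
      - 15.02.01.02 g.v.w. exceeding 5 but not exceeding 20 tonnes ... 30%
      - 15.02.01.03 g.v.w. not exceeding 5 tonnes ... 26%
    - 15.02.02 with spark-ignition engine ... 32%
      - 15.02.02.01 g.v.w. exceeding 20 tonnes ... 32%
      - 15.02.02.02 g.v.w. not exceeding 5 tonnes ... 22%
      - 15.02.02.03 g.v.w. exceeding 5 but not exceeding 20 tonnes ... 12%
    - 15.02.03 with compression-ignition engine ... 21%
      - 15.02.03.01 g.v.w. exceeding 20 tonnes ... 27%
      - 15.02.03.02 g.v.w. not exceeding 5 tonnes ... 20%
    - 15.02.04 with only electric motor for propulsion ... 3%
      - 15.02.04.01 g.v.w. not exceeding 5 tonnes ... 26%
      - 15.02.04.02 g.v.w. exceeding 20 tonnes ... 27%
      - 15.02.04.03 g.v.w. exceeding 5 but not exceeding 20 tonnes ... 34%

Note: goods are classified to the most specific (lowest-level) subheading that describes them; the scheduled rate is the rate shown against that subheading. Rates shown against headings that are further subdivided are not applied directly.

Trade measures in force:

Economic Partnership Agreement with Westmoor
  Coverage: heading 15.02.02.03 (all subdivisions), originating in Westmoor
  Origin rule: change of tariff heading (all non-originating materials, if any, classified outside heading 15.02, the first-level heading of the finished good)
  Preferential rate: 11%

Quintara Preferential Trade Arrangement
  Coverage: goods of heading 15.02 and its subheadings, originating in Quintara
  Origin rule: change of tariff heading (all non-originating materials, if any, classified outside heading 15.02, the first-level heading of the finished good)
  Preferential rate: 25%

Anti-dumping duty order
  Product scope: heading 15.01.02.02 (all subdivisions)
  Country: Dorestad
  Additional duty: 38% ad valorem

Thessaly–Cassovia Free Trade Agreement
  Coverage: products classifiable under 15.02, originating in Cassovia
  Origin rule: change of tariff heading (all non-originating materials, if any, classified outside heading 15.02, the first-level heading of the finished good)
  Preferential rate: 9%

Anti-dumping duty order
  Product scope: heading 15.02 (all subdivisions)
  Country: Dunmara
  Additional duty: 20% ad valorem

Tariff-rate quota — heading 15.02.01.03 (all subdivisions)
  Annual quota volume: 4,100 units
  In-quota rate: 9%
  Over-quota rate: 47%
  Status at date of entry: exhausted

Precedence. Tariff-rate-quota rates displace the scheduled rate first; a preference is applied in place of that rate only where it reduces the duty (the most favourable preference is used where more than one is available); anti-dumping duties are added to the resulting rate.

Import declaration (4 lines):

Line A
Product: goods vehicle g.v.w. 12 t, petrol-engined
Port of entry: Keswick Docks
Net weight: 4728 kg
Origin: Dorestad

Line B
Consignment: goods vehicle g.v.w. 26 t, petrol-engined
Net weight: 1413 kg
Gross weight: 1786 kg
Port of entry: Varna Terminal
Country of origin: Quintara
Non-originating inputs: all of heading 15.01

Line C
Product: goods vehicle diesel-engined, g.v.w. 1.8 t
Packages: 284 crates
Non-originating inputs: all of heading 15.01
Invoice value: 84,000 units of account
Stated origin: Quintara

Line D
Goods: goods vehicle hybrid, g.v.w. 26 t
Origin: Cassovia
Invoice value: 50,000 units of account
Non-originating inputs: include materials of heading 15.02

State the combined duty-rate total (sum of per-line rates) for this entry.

73%

Line A: goods vehicle → 15.02; petrol-engined → 15.02.02; g.v.w. 12 t → 15.02.02.03. Scheduled 12%. No special measure applies. → 12%.
Line B: goods vehicle → 15.02; petrol-engined → 15.02.02; g.v.w. 26 t → 15.02.02.01. Scheduled 32%. Quintara agreement on 15.02: CTH met → 25% available; preferential 25%. → 25%.
Line C: goods vehicle → 15.02; diesel-engined → 15.02.03; g.v.w. 1.8 t → 15.02.03.02. Scheduled 20%. Quintara agreement on 15.02: CTH met → 25% available; preference 25% not lower than 20% → no reduction. → 20%.
Line D: goods vehicle → 15.02; hybrid → 15.02.01; g.v.w. 26 t → 15.02.01.01. Scheduled 16%. Cassovia agreement on 15.02: CTH not met. → 16%.
Sum: 12% + 25% + 20% + 16% = 73%.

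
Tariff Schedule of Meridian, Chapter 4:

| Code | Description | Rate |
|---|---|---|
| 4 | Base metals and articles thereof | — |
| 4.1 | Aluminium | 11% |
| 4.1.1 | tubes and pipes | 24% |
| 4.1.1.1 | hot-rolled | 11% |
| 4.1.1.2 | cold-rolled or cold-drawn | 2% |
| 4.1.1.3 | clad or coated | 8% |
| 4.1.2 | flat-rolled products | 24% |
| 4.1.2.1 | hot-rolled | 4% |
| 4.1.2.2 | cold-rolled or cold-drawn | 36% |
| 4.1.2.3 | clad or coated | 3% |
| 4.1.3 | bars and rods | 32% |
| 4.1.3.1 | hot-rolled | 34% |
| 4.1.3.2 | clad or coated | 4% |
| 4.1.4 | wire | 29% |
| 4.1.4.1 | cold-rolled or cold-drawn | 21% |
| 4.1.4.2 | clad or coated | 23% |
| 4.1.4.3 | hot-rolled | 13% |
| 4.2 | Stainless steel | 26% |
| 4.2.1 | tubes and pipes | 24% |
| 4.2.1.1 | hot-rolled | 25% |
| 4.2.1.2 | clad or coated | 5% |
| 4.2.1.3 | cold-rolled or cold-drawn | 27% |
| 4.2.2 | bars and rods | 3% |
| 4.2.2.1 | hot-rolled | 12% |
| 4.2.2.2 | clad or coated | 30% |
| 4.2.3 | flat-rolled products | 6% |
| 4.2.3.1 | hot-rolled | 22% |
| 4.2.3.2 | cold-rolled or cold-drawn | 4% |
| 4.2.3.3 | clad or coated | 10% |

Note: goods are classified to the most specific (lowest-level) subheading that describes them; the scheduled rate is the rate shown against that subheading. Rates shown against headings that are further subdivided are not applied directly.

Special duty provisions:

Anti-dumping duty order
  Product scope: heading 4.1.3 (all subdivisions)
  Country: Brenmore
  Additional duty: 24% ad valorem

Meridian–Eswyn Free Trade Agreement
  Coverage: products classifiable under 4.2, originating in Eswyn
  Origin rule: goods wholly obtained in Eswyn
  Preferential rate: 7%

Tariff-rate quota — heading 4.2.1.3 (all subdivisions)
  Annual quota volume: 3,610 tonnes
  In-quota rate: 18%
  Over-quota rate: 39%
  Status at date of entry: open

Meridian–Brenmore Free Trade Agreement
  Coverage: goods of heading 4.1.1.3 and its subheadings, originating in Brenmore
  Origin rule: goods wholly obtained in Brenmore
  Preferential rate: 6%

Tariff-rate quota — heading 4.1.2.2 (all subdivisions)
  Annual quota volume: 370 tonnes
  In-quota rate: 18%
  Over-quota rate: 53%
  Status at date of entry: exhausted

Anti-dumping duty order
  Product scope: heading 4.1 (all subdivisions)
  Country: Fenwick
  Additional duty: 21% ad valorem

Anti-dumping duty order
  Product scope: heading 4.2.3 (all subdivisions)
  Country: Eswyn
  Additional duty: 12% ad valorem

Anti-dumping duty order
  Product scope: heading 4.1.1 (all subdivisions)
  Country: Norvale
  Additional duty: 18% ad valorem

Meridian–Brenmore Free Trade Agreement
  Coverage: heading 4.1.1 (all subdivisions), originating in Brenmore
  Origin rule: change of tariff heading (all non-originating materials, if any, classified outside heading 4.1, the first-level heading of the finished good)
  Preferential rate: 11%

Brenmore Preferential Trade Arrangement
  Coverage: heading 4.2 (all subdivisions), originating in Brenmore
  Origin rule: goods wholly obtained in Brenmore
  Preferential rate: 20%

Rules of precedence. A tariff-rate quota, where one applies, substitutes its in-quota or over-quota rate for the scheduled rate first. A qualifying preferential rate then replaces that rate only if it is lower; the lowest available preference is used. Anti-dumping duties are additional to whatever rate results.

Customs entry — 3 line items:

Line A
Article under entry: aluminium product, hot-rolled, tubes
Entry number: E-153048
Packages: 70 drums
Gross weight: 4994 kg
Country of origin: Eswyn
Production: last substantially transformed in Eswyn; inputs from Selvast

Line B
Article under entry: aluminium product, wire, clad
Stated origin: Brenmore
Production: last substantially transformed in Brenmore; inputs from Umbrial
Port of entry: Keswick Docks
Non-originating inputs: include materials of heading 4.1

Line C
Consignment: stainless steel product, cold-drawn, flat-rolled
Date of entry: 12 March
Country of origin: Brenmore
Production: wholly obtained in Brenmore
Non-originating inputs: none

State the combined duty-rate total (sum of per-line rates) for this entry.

Line A: aluminium → 4.1; tubes → 4.1.1; hot-rolled → 4.1.1.1. Scheduled 11%. Eswyn agreement on 4.2: 4.1.1.1 not covered. → 11%.
Line B: aluminium → 4.1; wire → 4.1.4; clad → 4.1.4.2. Scheduled 23%. Brenmore agreement on 4.1.1.3: 4.1.4.2 not covered; Brenmore agreement on 4.1.1: 4.1.4.2 not covered; Brenmore agreement on 4.2: 4.1.4.2 not covered. → 23%.
Line C: stainless steel → 4.2; flat-rolled → 4.2.3; cold-drawn → 4.2.3.2. Scheduled 4%. Brenmore agreement on 4.1.1.3: 4.2.3.2 not covered; Brenmore agreement on 4.1.1: 4.2.3.2 not covered; Brenmore agreement on 4.2: wholly obtained → 20% available; preference 20% not lower than 4% → no reduction. → 4%.
Sum: 11% + 23% + 4% = 38%.

38%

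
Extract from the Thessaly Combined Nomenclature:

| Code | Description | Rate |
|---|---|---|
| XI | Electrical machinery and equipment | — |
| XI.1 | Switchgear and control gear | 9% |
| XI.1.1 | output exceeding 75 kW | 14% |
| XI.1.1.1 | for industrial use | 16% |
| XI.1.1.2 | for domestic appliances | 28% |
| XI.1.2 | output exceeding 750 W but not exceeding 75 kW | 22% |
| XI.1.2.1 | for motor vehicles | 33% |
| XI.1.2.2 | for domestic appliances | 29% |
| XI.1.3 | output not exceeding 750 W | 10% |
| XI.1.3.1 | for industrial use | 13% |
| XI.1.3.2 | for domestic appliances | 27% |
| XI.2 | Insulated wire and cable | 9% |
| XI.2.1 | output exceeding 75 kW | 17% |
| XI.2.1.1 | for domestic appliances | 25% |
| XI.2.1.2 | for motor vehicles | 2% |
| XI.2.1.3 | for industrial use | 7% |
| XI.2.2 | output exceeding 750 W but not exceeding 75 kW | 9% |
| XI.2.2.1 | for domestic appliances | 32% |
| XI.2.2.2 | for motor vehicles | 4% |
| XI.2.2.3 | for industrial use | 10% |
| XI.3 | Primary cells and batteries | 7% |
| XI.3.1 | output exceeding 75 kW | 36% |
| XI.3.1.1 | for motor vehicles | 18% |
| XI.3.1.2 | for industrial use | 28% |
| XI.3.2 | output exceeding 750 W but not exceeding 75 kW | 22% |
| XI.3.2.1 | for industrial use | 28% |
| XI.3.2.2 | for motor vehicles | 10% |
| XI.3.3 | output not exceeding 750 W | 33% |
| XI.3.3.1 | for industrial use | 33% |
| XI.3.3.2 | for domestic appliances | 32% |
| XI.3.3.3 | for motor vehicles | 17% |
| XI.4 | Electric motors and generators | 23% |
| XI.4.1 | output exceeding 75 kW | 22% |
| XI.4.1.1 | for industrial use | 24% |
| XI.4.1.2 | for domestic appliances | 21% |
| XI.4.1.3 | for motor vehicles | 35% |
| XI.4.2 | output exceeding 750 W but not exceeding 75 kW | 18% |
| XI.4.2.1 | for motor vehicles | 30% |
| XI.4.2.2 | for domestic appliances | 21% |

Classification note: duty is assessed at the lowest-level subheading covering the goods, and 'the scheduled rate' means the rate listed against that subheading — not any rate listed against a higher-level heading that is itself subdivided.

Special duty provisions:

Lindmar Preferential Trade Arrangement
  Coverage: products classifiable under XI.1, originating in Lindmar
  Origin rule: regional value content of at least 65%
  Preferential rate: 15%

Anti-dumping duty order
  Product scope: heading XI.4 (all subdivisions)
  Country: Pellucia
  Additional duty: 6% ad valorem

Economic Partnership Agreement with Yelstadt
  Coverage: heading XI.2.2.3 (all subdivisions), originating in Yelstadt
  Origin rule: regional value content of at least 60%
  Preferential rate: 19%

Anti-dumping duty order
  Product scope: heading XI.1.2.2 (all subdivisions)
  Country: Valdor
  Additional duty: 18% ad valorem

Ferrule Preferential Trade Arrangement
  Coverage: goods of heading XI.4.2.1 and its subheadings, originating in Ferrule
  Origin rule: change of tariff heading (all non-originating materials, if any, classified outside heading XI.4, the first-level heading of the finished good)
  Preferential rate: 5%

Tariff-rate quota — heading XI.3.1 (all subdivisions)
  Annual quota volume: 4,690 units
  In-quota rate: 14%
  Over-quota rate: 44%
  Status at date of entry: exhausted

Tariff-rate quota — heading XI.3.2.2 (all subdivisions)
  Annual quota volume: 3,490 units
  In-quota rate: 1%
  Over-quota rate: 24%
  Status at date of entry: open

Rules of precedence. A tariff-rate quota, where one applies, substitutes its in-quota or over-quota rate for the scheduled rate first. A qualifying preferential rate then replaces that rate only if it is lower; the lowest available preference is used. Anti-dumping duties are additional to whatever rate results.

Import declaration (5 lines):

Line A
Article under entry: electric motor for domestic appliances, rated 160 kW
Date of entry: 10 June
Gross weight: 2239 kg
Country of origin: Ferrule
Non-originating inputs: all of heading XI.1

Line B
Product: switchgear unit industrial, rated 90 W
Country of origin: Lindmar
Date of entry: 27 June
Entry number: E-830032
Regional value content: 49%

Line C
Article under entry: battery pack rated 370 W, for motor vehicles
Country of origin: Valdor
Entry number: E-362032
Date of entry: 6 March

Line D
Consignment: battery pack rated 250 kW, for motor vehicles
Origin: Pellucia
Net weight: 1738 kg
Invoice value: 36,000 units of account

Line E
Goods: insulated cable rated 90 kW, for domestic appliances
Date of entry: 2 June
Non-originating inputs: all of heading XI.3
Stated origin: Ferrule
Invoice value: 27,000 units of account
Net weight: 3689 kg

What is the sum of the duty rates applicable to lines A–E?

Line A: electric motor → XI.4; rated 160 kW → XI.4.1; for domestic appliances → XI.4.1.2. Scheduled 21%. Ferrule agreement on XI.4.2.1: XI.4.1.2 not covered. → 21%.
Line B: switchgear unit → XI.1; rated 90 W → XI.1.3; industrial → XI.1.3.1. Scheduled 13%. Lindmar agreement on XI.1: RVC < 65%. → 13%.
Line C: battery pack → XI.3; rated 370 W → XI.3.3; for motor vehicles → XI.3.3.3. Scheduled 17%. No special measure applies. → 17%.
Line D: battery pack → XI.3; rated 250 kW → XI.3.1; for motor vehicles → XI.3.1.1. Scheduled 18%. quota on XI.3.1 exhausted → over-quota 44%. → 44%.
Line E: insulated cable → XI.2; rated 90 kW → XI.2.1; for domestic appliances → XI.2.1.1. Scheduled 25%. Ferrule agreement on XI.4.2.1: XI.2.1.1 not covered. → 25%.
Sum: 21% + 13% + 17% + 44% + 25% = 120%.

120%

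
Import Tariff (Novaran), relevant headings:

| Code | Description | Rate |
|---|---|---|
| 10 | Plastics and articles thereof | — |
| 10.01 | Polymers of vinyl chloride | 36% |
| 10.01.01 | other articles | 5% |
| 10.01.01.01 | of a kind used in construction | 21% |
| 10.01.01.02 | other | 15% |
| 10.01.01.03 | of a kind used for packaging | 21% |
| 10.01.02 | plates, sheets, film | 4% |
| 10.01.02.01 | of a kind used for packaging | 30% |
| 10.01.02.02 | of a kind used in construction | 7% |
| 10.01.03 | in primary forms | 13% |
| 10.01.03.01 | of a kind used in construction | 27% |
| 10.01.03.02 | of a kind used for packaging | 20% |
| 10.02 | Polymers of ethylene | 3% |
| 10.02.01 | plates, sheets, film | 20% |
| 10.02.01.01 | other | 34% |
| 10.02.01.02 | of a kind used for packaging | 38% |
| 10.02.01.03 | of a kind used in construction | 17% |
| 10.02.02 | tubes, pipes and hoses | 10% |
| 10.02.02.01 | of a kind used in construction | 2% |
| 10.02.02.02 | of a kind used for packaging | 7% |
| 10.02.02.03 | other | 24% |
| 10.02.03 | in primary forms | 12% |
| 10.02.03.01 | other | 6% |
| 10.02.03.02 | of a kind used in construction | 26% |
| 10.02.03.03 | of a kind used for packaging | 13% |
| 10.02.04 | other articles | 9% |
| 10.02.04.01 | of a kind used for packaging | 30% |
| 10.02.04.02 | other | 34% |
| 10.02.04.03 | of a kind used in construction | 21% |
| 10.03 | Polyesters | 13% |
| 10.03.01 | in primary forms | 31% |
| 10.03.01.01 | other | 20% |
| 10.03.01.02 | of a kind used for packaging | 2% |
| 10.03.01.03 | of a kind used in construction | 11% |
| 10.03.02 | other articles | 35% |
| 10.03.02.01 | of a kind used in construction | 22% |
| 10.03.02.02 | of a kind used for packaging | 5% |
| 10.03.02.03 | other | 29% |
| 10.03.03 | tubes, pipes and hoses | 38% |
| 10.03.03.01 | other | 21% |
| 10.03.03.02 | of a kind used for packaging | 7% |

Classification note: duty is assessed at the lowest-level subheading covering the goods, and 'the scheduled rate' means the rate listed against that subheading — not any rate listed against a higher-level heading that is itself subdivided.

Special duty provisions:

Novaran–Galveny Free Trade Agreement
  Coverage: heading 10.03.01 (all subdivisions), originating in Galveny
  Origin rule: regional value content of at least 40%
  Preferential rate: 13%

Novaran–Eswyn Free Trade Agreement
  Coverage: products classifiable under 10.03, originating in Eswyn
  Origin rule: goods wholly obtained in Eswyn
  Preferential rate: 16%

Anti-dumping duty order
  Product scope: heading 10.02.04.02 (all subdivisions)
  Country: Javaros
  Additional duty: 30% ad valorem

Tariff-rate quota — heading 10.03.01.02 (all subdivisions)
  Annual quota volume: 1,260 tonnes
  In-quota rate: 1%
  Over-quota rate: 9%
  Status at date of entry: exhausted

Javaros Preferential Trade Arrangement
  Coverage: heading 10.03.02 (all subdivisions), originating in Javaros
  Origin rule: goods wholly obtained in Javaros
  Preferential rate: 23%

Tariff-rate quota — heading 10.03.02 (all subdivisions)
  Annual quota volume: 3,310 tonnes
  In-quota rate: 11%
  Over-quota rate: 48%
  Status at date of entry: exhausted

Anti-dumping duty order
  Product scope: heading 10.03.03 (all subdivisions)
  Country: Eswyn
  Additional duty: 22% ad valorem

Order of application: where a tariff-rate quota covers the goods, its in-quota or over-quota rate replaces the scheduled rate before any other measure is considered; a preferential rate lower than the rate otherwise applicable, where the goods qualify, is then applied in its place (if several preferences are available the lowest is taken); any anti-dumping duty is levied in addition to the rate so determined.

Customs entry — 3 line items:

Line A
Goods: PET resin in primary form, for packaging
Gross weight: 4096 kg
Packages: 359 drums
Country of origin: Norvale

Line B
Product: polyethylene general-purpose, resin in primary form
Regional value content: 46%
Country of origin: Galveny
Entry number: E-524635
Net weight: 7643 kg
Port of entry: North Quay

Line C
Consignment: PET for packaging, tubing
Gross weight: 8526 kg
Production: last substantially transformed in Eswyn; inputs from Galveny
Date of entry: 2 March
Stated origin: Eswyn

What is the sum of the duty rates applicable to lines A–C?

44%

Line A: PET → 10.03; resin in primary form → 10.03.01; for packaging → 10.03.01.02. Scheduled 2%. quota on 10.03.01.02 exhausted → over-quota 9%. → 9%.
Line B: polyethylene → 10.02; resin in primary form → 10.02.03; general-purpose → 10.02.03.01. Scheduled 6%. Galveny agreement on 10.03.01: 10.02.03.01 not covered. → 6%.
Line C: PET → 10.03; tubing → 10.03.03; for packaging → 10.03.03.02. Scheduled 7%. Eswyn agreement on 10.03: not wholly obtained; anti-dumping (Eswyn, 10.03.03): +22%; total 7% + 22% = 29%. → 29%.
Sum: 9% + 6% + 29% = 44%.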